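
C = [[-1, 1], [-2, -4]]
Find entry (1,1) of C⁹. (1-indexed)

tr C = -5 and det C = 6, so the characteristic polynomial is λ² − (-5)λ + (6) with roots -2 and -3.
Eigenvectors give P = [[-1, -1], [1, 2]] with P⁻¹ = [[-2, -1], [1, 1]], and C = P·diag(-2, -3)·P⁻¹.
Then C⁹ = P·diag(-512, -19683)·P⁻¹ = [[512, 19683], [-512, -39366]] · [[-2, -1], [1, 1]] = [[18659, 19171], [-38342, -38854]].

18659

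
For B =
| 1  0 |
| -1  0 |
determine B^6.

B² = B (a projection; rank 1, trace 1), so B^6 = B.

[[1, 0], [-1, 0]]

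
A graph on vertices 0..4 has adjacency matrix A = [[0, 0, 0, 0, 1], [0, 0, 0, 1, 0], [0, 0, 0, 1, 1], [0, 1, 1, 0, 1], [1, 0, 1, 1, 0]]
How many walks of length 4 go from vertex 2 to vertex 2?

The number of length-4 walks from vertex 2 to vertex 2 is entry (2,2) of A^4, where A is the adjacency matrix.
A^2 = [[1, 0, 1, 1, 0], [0, 1, 1, 0, 1], [1, 1, 2, 1, 1], [1, 0, 1, 3, 1], [0, 1, 1, 1, 3]]
A^3 = [[0, 1, 1, 1, 3], [1, 0, 1, 3, 1], [1, 1, 2, 4, 4], [1, 3, 4, 2, 5], [3, 1, 4, 5, 2]]
A^4 = [[3, 1, 4, 5, 2], [1, 3, 4, 2, 5], [4, 4, 8, 7, 7], [5, 2, 7, 12, 7], [2, 5, 7, 7, 12]]

8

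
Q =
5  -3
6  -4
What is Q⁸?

[[511, -255], [510, -254]]

tr Q = 1 and det Q = -2, so the characteristic polynomial is λ² − (1)λ + (-2) with roots -1 and 2.
Eigenvectors give P = [[-1, -1], [-2, -1]] with P⁻¹ = [[1, -1], [-2, 1]], and Q = P·diag(-1, 2)·P⁻¹.
Then Q⁸ = P·diag(1, 256)·P⁻¹ = [[-1, -256], [-2, -256]] · [[1, -1], [-2, 1]] = [[511, -255], [510, -254]].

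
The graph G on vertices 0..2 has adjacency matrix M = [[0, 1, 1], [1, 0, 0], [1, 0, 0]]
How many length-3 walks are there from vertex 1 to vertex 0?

The number of length-3 walks from vertex 1 to vertex 0 is entry (1,0) of M^3, where M is the adjacency matrix.
M^2 = [[2, 0, 0], [0, 1, 1], [0, 1, 1]]
M^3 = [[0, 2, 2], [2, 0, 0], [2, 0, 0]]

2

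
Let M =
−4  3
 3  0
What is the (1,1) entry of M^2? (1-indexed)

25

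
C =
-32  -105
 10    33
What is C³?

tr C = 1 and det C = -6, so the characteristic polynomial is λ² − (1)λ + (-6) with roots -2 and 3.
Eigenvectors give P = [[-7, 3], [2, -1]] with P⁻¹ = [[-1, -3], [-2, -7]], and C = P·diag(-2, 3)·P⁻¹.
Then C³ = P·diag(-8, 27)·P⁻¹ = [[56, 81], [-16, -27]] · [[-1, -3], [-2, -7]] = [[-218, -735], [70, 237]].

[[-218, -735], [70, 237]]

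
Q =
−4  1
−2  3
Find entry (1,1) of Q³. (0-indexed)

23

Q² = [[14, −1], [2, 7]]
Q³ = [[−54, 11], [−22, 23]]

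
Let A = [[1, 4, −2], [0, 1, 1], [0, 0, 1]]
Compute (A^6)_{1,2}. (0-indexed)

6

A = I + N where N = [[0, 4, −2], [0, 0, 1], [0, 0, 0]] is strictly upper-triangular, so N^3 = 0.
(I + N)^6 = I + 6·N + 15·N^2 = [[1, 24, 48], [0, 1, 6], [0, 0, 1]].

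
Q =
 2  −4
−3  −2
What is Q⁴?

Q² = [[16, 0], [0, 16]]
Q³ = [[32, −64], [−48, −32]]
Q⁴ = [[256, 0], [0, 256]]

[[256, 0], [0, 256]]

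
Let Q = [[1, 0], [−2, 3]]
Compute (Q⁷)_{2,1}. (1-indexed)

−2186

tr Q = 4 and det Q = 3, so the characteristic polynomial is λ² − (4)λ + (3) with roots 1 and 3.
Eigenvectors give P = [[1, 0], [1, −1]] with P⁻¹ = [[1, 0], [1, −1]], and Q = P·diag(1, 3)·P⁻¹.
Then Q⁷ = P·diag(1, 2187)·P⁻¹ = [[1, 0], [1, −2187]] · [[1, 0], [1, −1]] = [[1, 0], [−2186, 2187]].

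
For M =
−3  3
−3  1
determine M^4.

M^2 = [[0, −6], [6, −8]]
M^3 = [[18, −6], [6, 10]]
M^4 = [[−36, 48], [−48, 28]]

[[−36, 48], [−48, 28]]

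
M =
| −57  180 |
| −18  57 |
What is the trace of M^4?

tr M = 0 and det M = −9, so the characteristic polynomial is λ² − (0)λ + (−9) with roots 3 and −3.
Eigenvectors give P = [[3, 10], [1, 3]] with P⁻¹ = [[−3, 10], [1, −3]], and M = P·diag(3, −3)·P⁻¹.
Then M^4 = P·diag(81, 81)·P⁻¹ = [[243, 810], [81, 243]] · [[−3, 10], [1, −3]] = [[81, 0], [0, 81]].

162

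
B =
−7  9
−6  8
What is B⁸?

tr B = 1 and det B = −2, so the characteristic polynomial is λ² − (1)λ + (−2) with roots 2 and −1.
Eigenvectors give P = [[1, 3], [1, 2]] with P⁻¹ = [[−2, 3], [1, −1]], and B = P·diag(2, −1)·P⁻¹.
Then B⁸ = P·diag(256, 1)·P⁻¹ = [[256, 3], [256, 2]] · [[−2, 3], [1, −1]] = [[−509, 765], [−510, 766]].

[[−509, 765], [−510, 766]]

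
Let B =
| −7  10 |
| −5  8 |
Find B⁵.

[[−307, 550], [−275, 518]]

tr B = 1 and det B = −6, so the characteristic polynomial is λ² − (1)λ + (−6) with roots 3 and −2.
Eigenvectors give P = [[1, 2], [1, 1]] with P⁻¹ = [[−1, 2], [1, −1]], and B = P·diag(3, −2)·P⁻¹.
Then B⁵ = P·diag(243, −32)·P⁻¹ = [[243, −64], [243, −32]] · [[−1, 2], [1, −1]] = [[−307, 550], [−275, 518]].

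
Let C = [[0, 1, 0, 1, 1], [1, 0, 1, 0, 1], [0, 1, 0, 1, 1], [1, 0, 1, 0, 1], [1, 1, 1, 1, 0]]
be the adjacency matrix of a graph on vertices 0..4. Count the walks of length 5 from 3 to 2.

The number of length-5 walks from vertex 3 to vertex 2 is entry (3,2) of C⁵, where C is the adjacency matrix.
C² = [[3, 1, 3, 1, 2], [1, 3, 1, 3, 2], [3, 1, 3, 1, 2], [1, 3, 1, 3, 2], [2, 2, 2, 2, 4]]
C³ = [[4, 8, 4, 8, 8], [8, 4, 8, 4, 8], [4, 8, 4, 8, 8], [8, 4, 8, 4, 8], [8, 8, 8, 8, 8]]
C⁴ = [[24, 16, 24, 16, 24], [16, 24, 16, 24, 24], [24, 16, 24, 16, 24], [16, 24, 16, 24, 24], [24, 24, 24, 24, 32]]
C⁵ = [[56, 72, 56, 72, 80], [72, 56, 72, 56, 80], [56, 72, 56, 72, 80], [72, 56, 72, 56, 80], [80, 80, 80, 80, 96]]

72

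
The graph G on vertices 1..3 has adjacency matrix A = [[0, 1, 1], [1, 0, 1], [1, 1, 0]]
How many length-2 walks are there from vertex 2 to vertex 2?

The number of length-2 walks from vertex 2 to vertex 2 is entry (2,2) of A², where A is the adjacency matrix.
A² = [[2, 1, 1], [1, 2, 1], [1, 1, 2]]

2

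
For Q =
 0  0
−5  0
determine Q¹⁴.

[[0, 0], [0, 0]]

Q is strictly triangular, hence nilpotent: Q² = 0, so Q¹⁴ = 0.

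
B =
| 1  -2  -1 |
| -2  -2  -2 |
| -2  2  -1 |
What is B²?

[[7, 0, 4], [6, 4, 8], [-4, -2, -1]]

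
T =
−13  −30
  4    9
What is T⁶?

tr T = −4 and det T = 3, so the characteristic polynomial is λ² − (−4)λ + (3) with roots −1 and −3.
Eigenvectors give P = [[−5, −3], [2, 1]] with P⁻¹ = [[1, 3], [−2, −5]], and T = P·diag(−1, −3)·P⁻¹.
Then T⁶ = P·diag(1, 729)·P⁻¹ = [[−5, −2187], [2, 729]] · [[1, 3], [−2, −5]] = [[4369, 10920], [−1456, −3639]].

[[4369, 10920], [−1456, −3639]]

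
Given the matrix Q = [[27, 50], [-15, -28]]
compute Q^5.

tr Q = -1 and det Q = -6, so the characteristic polynomial is λ² − (-1)λ + (-6) with roots 2 and -3.
Eigenvectors give P = [[2, 5], [-1, -3]] with P⁻¹ = [[3, 5], [-1, -2]], and Q = P·diag(2, -3)·P⁻¹.
Then Q^5 = P·diag(32, -243)·P⁻¹ = [[64, -1215], [-32, 729]] · [[3, 5], [-1, -2]] = [[1407, 2750], [-825, -1618]].

[[1407, 2750], [-825, -1618]]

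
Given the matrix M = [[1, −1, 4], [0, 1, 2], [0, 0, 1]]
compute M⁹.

[[1, −9, −36], [0, 1, 18], [0, 0, 1]]

M = I + N where N = [[0, −1, 4], [0, 0, 2], [0, 0, 0]] is strictly upper-triangular, so N³ = 0.
(I + N)⁹ = I + 9·N + 36·N² = [[1, −9, −36], [0, 1, 18], [0, 0, 1]].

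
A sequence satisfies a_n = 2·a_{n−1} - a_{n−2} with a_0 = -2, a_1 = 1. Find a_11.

31

With companion matrix T = [[2, -1], [1, 0]], [a_n, a_{n−1}]ᵀ = T·[a_{n−1}, a_{n−2}]ᵀ, so [a_11, a_10]ᵀ = T¹⁰·[a_1, a_0]ᵀ.
T¹⁰ = [[11, -10], [10, -9]], giving [a_11, a_10]ᵀ = [[31], [28]].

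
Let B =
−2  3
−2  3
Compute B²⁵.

B² = B (a projection; rank 1, trace 1), so B²⁵ = B.

[[−2, 3], [−2, 3]]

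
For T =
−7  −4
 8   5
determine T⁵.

[[−487, −244], [488, 245]]

tr T = −2 and det T = −3, so the characteristic polynomial is λ² − (−2)λ + (−3) with roots 1 and −3.
Eigenvectors give P = [[−1, −1], [2, 1]] with P⁻¹ = [[1, 1], [−2, −1]], and T = P·diag(1, −3)·P⁻¹.
Then T⁵ = P·diag(1, −243)·P⁻¹ = [[−1, 243], [2, −243]] · [[1, 1], [−2, −1]] = [[−487, −244], [488, 245]].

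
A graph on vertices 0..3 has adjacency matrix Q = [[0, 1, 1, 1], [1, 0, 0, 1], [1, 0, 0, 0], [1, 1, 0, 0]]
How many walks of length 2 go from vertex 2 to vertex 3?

The number of length-2 walks from vertex 2 to vertex 3 is entry (2,3) of Q², where Q is the adjacency matrix.
Q² = [[3, 1, 0, 1], [1, 2, 1, 1], [0, 1, 1, 1], [1, 1, 1, 2]]

1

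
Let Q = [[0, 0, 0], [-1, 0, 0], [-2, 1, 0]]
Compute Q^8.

Q is strictly triangular, hence nilpotent: Q^3 = 0, so Q^8 = 0.

[[0, 0, 0], [0, 0, 0], [0, 0, 0]]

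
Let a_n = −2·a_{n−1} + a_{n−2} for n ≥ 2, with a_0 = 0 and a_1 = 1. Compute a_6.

−70

With companion matrix B = [[−2, 1], [1, 0]], [a_n, a_{n−1}]ᵀ = B·[a_{n−1}, a_{n−2}]ᵀ, so [a_6, a_5]ᵀ = B^5·[a_1, a_0]ᵀ.
B^5 = [[−70, 29], [29, −12]], giving [a_6, a_5]ᵀ = [[−70], [29]].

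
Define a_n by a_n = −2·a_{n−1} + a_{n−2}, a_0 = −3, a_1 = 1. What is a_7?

379

With companion matrix B = [[−2, 1], [1, 0]], [a_n, a_{n−1}]ᵀ = B·[a_{n−1}, a_{n−2}]ᵀ, so [a_7, a_6]ᵀ = B⁶·[a_1, a_0]ᵀ.
B⁶ = [[169, −70], [−70, 29]], giving [a_7, a_6]ᵀ = [[379], [−157]].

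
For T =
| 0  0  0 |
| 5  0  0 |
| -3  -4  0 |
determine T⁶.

[[0, 0, 0], [0, 0, 0], [0, 0, 0]]

T is strictly triangular, hence nilpotent: T³ = 0, so T⁶ = 0.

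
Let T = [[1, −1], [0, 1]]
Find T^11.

[[1, −11], [0, 1]]

T = I + N where N = [[0, −1], [0, 0]] is strictly upper-triangular, so N^2 = 0.
(I + N)^11 = I + 11·N = [[1, −11], [0, 1]].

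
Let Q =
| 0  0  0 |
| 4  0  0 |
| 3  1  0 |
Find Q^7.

[[0, 0, 0], [0, 0, 0], [0, 0, 0]]

Q is strictly triangular, hence nilpotent: Q^3 = 0, so Q^7 = 0.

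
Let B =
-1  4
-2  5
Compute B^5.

[[-241, 484], [-242, 485]]

tr B = 4 and det B = 3, so the characteristic polynomial is λ² − (4)λ + (3) with roots 1 and 3.
Eigenvectors give P = [[2, -1], [1, -1]] with P⁻¹ = [[1, -1], [1, -2]], and B = P·diag(1, 3)·P⁻¹.
Then B^5 = P·diag(1, 243)·P⁻¹ = [[2, -243], [1, -243]] · [[1, -1], [1, -2]] = [[-241, 484], [-242, 485]].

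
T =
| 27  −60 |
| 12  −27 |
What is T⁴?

tr T = 0 and det T = −9, so the characteristic polynomial is λ² − (0)λ + (−9) with roots −3 and 3.
Eigenvectors give P = [[−2, −5], [−1, −2]] with P⁻¹ = [[2, −5], [−1, 2]], and T = P·diag(−3, 3)·P⁻¹.
Then T⁴ = P·diag(81, 81)·P⁻¹ = [[−162, −405], [−81, −162]] · [[2, −5], [−1, 2]] = [[81, 0], [0, 81]].

[[81, 0], [0, 81]]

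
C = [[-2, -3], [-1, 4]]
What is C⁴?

C² = [[7, -6], [-2, 19]]
C³ = [[-8, -45], [-15, 82]]
C⁴ = [[61, -156], [-52, 373]]

[[61, -156], [-52, 373]]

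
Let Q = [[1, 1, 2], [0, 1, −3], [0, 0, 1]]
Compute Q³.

Q = I + N where N = [[0, 1, 2], [0, 0, −3], [0, 0, 0]] is strictly upper-triangular, so N³ = 0.
(I + N)³ = I + 3·N + 3·N² = [[1, 3, −3], [0, 1, −9], [0, 0, 1]].

[[1, 3, −3], [0, 1, −9], [0, 0, 1]]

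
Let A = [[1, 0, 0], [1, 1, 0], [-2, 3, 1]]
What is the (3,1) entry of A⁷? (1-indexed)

49

A = I + N where N = [[0, 0, 0], [1, 0, 0], [-2, 3, 0]] is strictly lower-triangular, so N³ = 0.
(I + N)⁷ = I + 7·N + 21·N² = [[1, 0, 0], [7, 1, 0], [49, 21, 1]].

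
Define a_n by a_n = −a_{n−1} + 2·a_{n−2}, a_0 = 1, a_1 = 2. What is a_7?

44

With companion matrix Q = [[−1, 2], [1, 0]], [a_n, a_{n−1}]ᵀ = Q·[a_{n−1}, a_{n−2}]ᵀ, so [a_7, a_6]ᵀ = Q⁶·[a_1, a_0]ᵀ.
Q⁶ = [[43, −42], [−21, 22]], giving [a_7, a_6]ᵀ = [[44], [−20]].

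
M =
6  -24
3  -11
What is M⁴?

tr M = -5 and det M = 6, so the characteristic polynomial is λ² − (-5)λ + (6) with roots -2 and -3.
Eigenvectors give P = [[-3, -8], [-1, -3]] with P⁻¹ = [[-3, 8], [1, -3]], and M = P·diag(-2, -3)·P⁻¹.
Then M⁴ = P·diag(16, 81)·P⁻¹ = [[-48, -648], [-16, -243]] · [[-3, 8], [1, -3]] = [[-504, 1560], [-195, 601]].

[[-504, 1560], [-195, 601]]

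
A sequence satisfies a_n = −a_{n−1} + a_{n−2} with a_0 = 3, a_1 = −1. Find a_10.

157

With companion matrix T = [[−1, 1], [1, 0]], [a_n, a_{n−1}]ᵀ = T·[a_{n−1}, a_{n−2}]ᵀ, so [a_10, a_9]ᵀ = T^9·[a_1, a_0]ᵀ.
T^9 = [[−55, 34], [34, −21]], giving [a_10, a_9]ᵀ = [[157], [−97]].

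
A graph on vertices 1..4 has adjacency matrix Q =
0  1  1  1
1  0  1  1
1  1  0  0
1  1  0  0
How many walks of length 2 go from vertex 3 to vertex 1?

The number of length-2 walks from vertex 3 to vertex 1 is entry (3,1) of Q², where Q is the adjacency matrix.
Q² = [[3, 2, 1, 1], [2, 3, 1, 1], [1, 1, 2, 2], [1, 1, 2, 2]]

1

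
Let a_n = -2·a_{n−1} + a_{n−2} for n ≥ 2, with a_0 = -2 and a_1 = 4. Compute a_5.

140

With companion matrix M = [[-2, 1], [1, 0]], [a_n, a_{n−1}]ᵀ = M·[a_{n−1}, a_{n−2}]ᵀ, so [a_5, a_4]ᵀ = M^4·[a_1, a_0]ᵀ.
M^4 = [[29, -12], [-12, 5]], giving [a_5, a_4]ᵀ = [[140], [-58]].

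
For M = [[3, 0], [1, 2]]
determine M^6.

tr M = 5 and det M = 6, so the characteristic polynomial is λ² − (5)λ + (6) with roots 2 and 3.
Eigenvectors give P = [[0, 1], [-1, 1]] with P⁻¹ = [[1, -1], [1, 0]], and M = P·diag(2, 3)·P⁻¹.
Then M^6 = P·diag(64, 729)·P⁻¹ = [[0, 729], [-64, 729]] · [[1, -1], [1, 0]] = [[729, 0], [665, 64]].

[[729, 0], [665, 64]]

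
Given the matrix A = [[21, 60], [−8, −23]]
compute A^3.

[[141, 420], [−56, −167]]

tr A = −2 and det A = −3, so the characteristic polynomial is λ² − (−2)λ + (−3) with roots 1 and −3.
Eigenvectors give P = [[−3, −5], [1, 2]] with P⁻¹ = [[−2, −5], [1, 3]], and A = P·diag(1, −3)·P⁻¹.
Then A^3 = P·diag(1, −27)·P⁻¹ = [[−3, 135], [1, −54]] · [[−2, −5], [1, 3]] = [[141, 420], [−56, −167]].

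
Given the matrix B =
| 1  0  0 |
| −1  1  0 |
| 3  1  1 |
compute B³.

[[1, 0, 0], [−3, 1, 0], [6, 3, 1]]

B = I + N where N = [[0, 0, 0], [−1, 0, 0], [3, 1, 0]] is strictly lower-triangular, so N³ = 0.
(I + N)³ = I + 3·N + 3·N² = [[1, 0, 0], [−3, 1, 0], [6, 3, 1]].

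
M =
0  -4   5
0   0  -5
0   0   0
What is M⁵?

M is strictly triangular, hence nilpotent: M³ = 0, so M⁵ = 0.

[[0, 0, 0], [0, 0, 0], [0, 0, 0]]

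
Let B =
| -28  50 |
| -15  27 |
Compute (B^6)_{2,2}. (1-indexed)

-3261

tr B = -1 and det B = -6, so the characteristic polynomial is λ² − (-1)λ + (-6) with roots 2 and -3.
Eigenvectors give P = [[-5, 2], [-3, 1]] with P⁻¹ = [[1, -2], [3, -5]], and B = P·diag(2, -3)·P⁻¹.
Then B^6 = P·diag(64, 729)·P⁻¹ = [[-320, 1458], [-192, 729]] · [[1, -2], [3, -5]] = [[4054, -6650], [1995, -3261]].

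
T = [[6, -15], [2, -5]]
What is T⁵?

[[6, -15], [2, -5]]

T² = T (a projection; rank 1, trace 1), so T⁵ = T.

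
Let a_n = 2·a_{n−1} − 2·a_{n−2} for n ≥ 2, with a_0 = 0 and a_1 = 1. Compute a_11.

32

With companion matrix B = [[2, −2], [1, 0]], [a_n, a_{n−1}]ᵀ = B·[a_{n−1}, a_{n−2}]ᵀ, so [a_11, a_10]ᵀ = B¹⁰·[a_1, a_0]ᵀ.
B¹⁰ = [[32, −64], [32, −32]], giving [a_11, a_10]ᵀ = [[32], [32]].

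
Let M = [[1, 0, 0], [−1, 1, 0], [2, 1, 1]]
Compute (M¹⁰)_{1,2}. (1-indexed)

M = I + N where N = [[0, 0, 0], [−1, 0, 0], [2, 1, 0]] is strictly lower-triangular, so N³ = 0.
(I + N)¹⁰ = I + 10·N + 45·N² = [[1, 0, 0], [−10, 1, 0], [−25, 10, 1]].

0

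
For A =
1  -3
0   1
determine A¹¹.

A = I + N where N = [[0, -3], [0, 0]] is strictly upper-triangular, so N² = 0.
(I + N)¹¹ = I + 11·N = [[1, -33], [0, 1]].

[[1, -33], [0, 1]]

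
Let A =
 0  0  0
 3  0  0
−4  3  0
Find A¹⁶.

A is strictly triangular, hence nilpotent: A³ = 0, so A¹⁶ = 0.

[[0, 0, 0], [0, 0, 0], [0, 0, 0]]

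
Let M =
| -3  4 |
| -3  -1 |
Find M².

[[-3, -16], [12, -11]]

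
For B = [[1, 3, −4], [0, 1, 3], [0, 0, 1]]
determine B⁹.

B = I + N where N = [[0, 3, −4], [0, 0, 3], [0, 0, 0]] is strictly upper-triangular, so N³ = 0.
(I + N)⁹ = I + 9·N + 36·N² = [[1, 27, 288], [0, 1, 27], [0, 0, 1]].

[[1, 27, 288], [0, 1, 27], [0, 0, 1]]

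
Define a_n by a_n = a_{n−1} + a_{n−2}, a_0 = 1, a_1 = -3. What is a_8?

-50

With companion matrix B = [[1, 1], [1, 0]], [a_n, a_{n−1}]ᵀ = B·[a_{n−1}, a_{n−2}]ᵀ, so [a_8, a_7]ᵀ = B^7·[a_1, a_0]ᵀ.
B^7 = [[21, 13], [13, 8]], giving [a_8, a_7]ᵀ = [[-50], [-31]].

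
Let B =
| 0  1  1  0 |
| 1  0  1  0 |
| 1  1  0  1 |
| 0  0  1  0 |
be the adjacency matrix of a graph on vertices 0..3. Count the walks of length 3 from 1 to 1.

The number of length-3 walks from vertex 1 to vertex 1 is entry (1,1) of B³, where B is the adjacency matrix.
B² = [[2, 1, 1, 1], [1, 2, 1, 1], [1, 1, 3, 0], [1, 1, 0, 1]]
B³ = [[2, 3, 4, 1], [3, 2, 4, 1], [4, 4, 2, 3], [1, 1, 3, 0]]

2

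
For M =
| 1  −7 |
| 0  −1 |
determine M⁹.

[[1, −7], [0, −1]]

M² = I (check: tr M = 0 and det M = −1), so M⁹ = M since 9 is odd.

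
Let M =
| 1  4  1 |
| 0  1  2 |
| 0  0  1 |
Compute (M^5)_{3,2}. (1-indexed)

0

M = I + N where N = [[0, 4, 1], [0, 0, 2], [0, 0, 0]] is strictly upper-triangular, so N^3 = 0.
(I + N)^5 = I + 5·N + 10·N^2 = [[1, 20, 85], [0, 1, 10], [0, 0, 1]].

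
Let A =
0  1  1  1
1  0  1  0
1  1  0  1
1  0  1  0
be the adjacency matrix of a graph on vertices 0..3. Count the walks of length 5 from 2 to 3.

The number of length-5 walks from vertex 2 to vertex 3 is entry (2,3) of A⁵, where A is the adjacency matrix.
A² = [[3, 1, 2, 1], [1, 2, 1, 2], [2, 1, 3, 1], [1, 2, 1, 2]]
A³ = [[4, 5, 5, 5], [5, 2, 5, 2], [5, 5, 4, 5], [5, 2, 5, 2]]
A⁴ = [[15, 9, 14, 9], [9, 10, 9, 10], [14, 9, 15, 9], [9, 10, 9, 10]]
A⁵ = [[32, 29, 33, 29], [29, 18, 29, 18], [33, 29, 32, 29], [29, 18, 29, 18]]

29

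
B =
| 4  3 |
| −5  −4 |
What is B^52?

[[1, 0], [0, 1]]

B² = I (check: tr B = 0 and det B = −1), so B^52 = I since 52 is even.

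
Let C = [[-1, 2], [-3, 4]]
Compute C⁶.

[[-125, 126], [-189, 190]]

tr C = 3 and det C = 2, so the characteristic polynomial is λ² − (3)λ + (2) with roots 1 and 2.
Eigenvectors give P = [[1, -2], [1, -3]] with P⁻¹ = [[3, -2], [1, -1]], and C = P·diag(1, 2)·P⁻¹.
Then C⁶ = P·diag(1, 64)·P⁻¹ = [[1, -128], [1, -192]] · [[3, -2], [1, -1]] = [[-125, 126], [-189, 190]].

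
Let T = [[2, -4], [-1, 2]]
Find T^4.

T^2 = [[8, -16], [-4, 8]]
T^3 = [[32, -64], [-16, 32]]
T^4 = [[128, -256], [-64, 128]]

[[128, -256], [-64, 128]]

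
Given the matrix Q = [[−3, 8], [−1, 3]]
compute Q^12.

[[1, 0], [0, 1]]

Q² = I (check: tr Q = 0 and det Q = −1), so Q^12 = I since 12 is even.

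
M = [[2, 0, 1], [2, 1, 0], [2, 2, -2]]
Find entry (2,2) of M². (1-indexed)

1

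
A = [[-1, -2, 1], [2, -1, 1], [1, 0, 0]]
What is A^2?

[[-2, 4, -3], [-3, -3, 1], [-1, -2, 1]]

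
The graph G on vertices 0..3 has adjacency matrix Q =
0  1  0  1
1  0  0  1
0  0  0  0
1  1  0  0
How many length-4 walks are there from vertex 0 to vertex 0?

6

The number of length-4 walks from vertex 0 to vertex 0 is entry (0,0) of Q⁴, where Q is the adjacency matrix.
Q² = [[2, 1, 0, 1], [1, 2, 0, 1], [0, 0, 0, 0], [1, 1, 0, 2]]
Q³ = [[2, 3, 0, 3], [3, 2, 0, 3], [0, 0, 0, 0], [3, 3, 0, 2]]
Q⁴ = [[6, 5, 0, 5], [5, 6, 0, 5], [0, 0, 0, 0], [5, 5, 0, 6]]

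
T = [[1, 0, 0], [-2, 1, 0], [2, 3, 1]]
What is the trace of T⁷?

3

T = I + N where N = [[0, 0, 0], [-2, 0, 0], [2, 3, 0]] is strictly lower-triangular, so N³ = 0.
(I + N)⁷ = I + 7·N + 21·N² = [[1, 0, 0], [-14, 1, 0], [-112, 21, 1]].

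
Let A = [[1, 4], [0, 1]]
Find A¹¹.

A = I + N where N = [[0, 4], [0, 0]] is strictly upper-triangular, so N² = 0.
(I + N)¹¹ = I + 11·N = [[1, 44], [0, 1]].

[[1, 44], [0, 1]]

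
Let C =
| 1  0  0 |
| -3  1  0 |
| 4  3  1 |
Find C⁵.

C = I + N where N = [[0, 0, 0], [-3, 0, 0], [4, 3, 0]] is strictly lower-triangular, so N³ = 0.
(I + N)⁵ = I + 5·N + 10·N² = [[1, 0, 0], [-15, 1, 0], [-70, 15, 1]].

[[1, 0, 0], [-15, 1, 0], [-70, 15, 1]]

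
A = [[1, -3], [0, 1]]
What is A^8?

A = I + N where N = [[0, -3], [0, 0]] is strictly upper-triangular, so N^2 = 0.
(I + N)^8 = I + 8·N = [[1, -24], [0, 1]].

[[1, -24], [0, 1]]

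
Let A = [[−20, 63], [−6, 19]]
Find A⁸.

tr A = −1 and det A = −2, so the characteristic polynomial is λ² − (−1)λ + (−2) with roots −2 and 1.
Eigenvectors give P = [[7, 3], [2, 1]] with P⁻¹ = [[1, −3], [−2, 7]], and A = P·diag(−2, 1)·P⁻¹.
Then A⁸ = P·diag(256, 1)·P⁻¹ = [[1792, 3], [512, 1]] · [[1, −3], [−2, 7]] = [[1786, −5355], [510, −1529]].

[[1786, −5355], [510, −1529]]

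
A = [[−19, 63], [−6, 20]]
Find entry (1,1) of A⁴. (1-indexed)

−89

tr A = 1 and det A = −2, so the characteristic polynomial is λ² − (1)λ + (−2) with roots 2 and −1.
Eigenvectors give P = [[−3, 7], [−1, 2]] with P⁻¹ = [[2, −7], [1, −3]], and A = P·diag(2, −1)·P⁻¹.
Then A⁴ = P·diag(16, 1)·P⁻¹ = [[−48, 7], [−16, 2]] · [[2, −7], [1, −3]] = [[−89, 315], [−30, 106]].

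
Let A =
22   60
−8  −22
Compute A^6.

[[64, 0], [0, 64]]

tr A = 0 and det A = −4, so the characteristic polynomial is λ² − (0)λ + (−4) with roots 2 and −2.
Eigenvectors give P = [[−3, −5], [1, 2]] with P⁻¹ = [[−2, −5], [1, 3]], and A = P·diag(2, −2)·P⁻¹.
Then A^6 = P·diag(64, 64)·P⁻¹ = [[−192, −320], [64, 128]] · [[−2, −5], [1, 3]] = [[64, 0], [0, 64]].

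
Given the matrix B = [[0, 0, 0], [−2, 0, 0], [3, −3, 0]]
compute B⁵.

[[0, 0, 0], [0, 0, 0], [0, 0, 0]]

B is strictly triangular, hence nilpotent: B³ = 0, so B⁵ = 0.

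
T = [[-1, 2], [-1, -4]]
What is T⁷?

[[1931, 4118], [-2059, -4246]]

tr T = -5 and det T = 6, so the characteristic polynomial is λ² − (-5)λ + (6) with roots -3 and -2.
Eigenvectors give P = [[-1, 2], [1, -1]] with P⁻¹ = [[1, 2], [1, 1]], and T = P·diag(-3, -2)·P⁻¹.
Then T⁷ = P·diag(-2187, -128)·P⁻¹ = [[2187, -256], [-2187, 128]] · [[1, 2], [1, 1]] = [[1931, 4118], [-2059, -4246]].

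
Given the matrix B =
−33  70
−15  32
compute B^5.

[[−1893, 3850], [−825, 1682]]

tr B = −1 and det B = −6, so the characteristic polynomial is λ² − (−1)λ + (−6) with roots −3 and 2.
Eigenvectors give P = [[7, 2], [3, 1]] with P⁻¹ = [[1, −2], [−3, 7]], and B = P·diag(−3, 2)·P⁻¹.
Then B^5 = P·diag(−243, 32)·P⁻¹ = [[−1701, 64], [−729, 32]] · [[1, −2], [−3, 7]] = [[−1893, 3850], [−825, 1682]].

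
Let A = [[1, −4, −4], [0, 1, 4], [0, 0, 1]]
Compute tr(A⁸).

3

A = I + N where N = [[0, −4, −4], [0, 0, 4], [0, 0, 0]] is strictly upper-triangular, so N³ = 0.
(I + N)⁸ = I + 8·N + 28·N² = [[1, −32, −480], [0, 1, 32], [0, 0, 1]].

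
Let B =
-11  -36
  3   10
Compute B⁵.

tr B = -1 and det B = -2, so the characteristic polynomial is λ² − (-1)λ + (-2) with roots -2 and 1.
Eigenvectors give P = [[-4, 3], [1, -1]] with P⁻¹ = [[-1, -3], [-1, -4]], and B = P·diag(-2, 1)·P⁻¹.
Then B⁵ = P·diag(-32, 1)·P⁻¹ = [[128, 3], [-32, -1]] · [[-1, -3], [-1, -4]] = [[-131, -396], [33, 100]].

[[-131, -396], [33, 100]]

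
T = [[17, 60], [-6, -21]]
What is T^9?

[[177137, 590460], [-59046, -196821]]

tr T = -4 and det T = 3, so the characteristic polynomial is λ² − (-4)λ + (3) with roots -1 and -3.
Eigenvectors give P = [[10, -3], [-3, 1]] with P⁻¹ = [[1, 3], [3, 10]], and T = P·diag(-1, -3)·P⁻¹.
Then T^9 = P·diag(-1, -19683)·P⁻¹ = [[-10, 59049], [3, -19683]] · [[1, 3], [3, 10]] = [[177137, 590460], [-59046, -196821]].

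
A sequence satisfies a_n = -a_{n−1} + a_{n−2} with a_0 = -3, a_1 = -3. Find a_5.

-6

With companion matrix M = [[-1, 1], [1, 0]], [a_n, a_{n−1}]ᵀ = M·[a_{n−1}, a_{n−2}]ᵀ, so [a_5, a_4]ᵀ = M⁴·[a_1, a_0]ᵀ.
M⁴ = [[5, -3], [-3, 2]], giving [a_5, a_4]ᵀ = [[-6], [3]].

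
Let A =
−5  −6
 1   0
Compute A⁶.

tr A = −5 and det A = 6, so the characteristic polynomial is λ² − (−5)λ + (6) with roots −2 and −3.
Eigenvectors give P = [[−2, −3], [1, 1]] with P⁻¹ = [[1, 3], [−1, −2]], and A = P·diag(−2, −3)·P⁻¹.
Then A⁶ = P·diag(64, 729)·P⁻¹ = [[−128, −2187], [64, 729]] · [[1, 3], [−1, −2]] = [[2059, 3990], [−665, −1266]].

[[2059, 3990], [−665, −1266]]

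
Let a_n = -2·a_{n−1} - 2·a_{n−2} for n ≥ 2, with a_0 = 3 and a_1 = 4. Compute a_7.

With companion matrix M = [[-2, -2], [1, 0]], [a_n, a_{n−1}]ᵀ = M·[a_{n−1}, a_{n−2}]ᵀ, so [a_7, a_6]ᵀ = M⁶·[a_1, a_0]ᵀ.
M⁶ = [[-8, -16], [8, 8]], giving [a_7, a_6]ᵀ = [[-80], [56]].

-80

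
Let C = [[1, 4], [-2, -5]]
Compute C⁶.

tr C = -4 and det C = 3, so the characteristic polynomial is λ² − (-4)λ + (3) with roots -3 and -1.
Eigenvectors give P = [[-1, 2], [1, -1]] with P⁻¹ = [[1, 2], [1, 1]], and C = P·diag(-3, -1)·P⁻¹.
Then C⁶ = P·diag(729, 1)·P⁻¹ = [[-729, 2], [729, -1]] · [[1, 2], [1, 1]] = [[-727, -1456], [728, 1457]].

[[-727, -1456], [728, 1457]]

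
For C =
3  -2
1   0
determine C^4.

[[31, -30], [15, -14]]

tr C = 3 and det C = 2, so the characteristic polynomial is λ² − (3)λ + (2) with roots 2 and 1.
Eigenvectors give P = [[-2, -1], [-1, -1]] with P⁻¹ = [[-1, 1], [1, -2]], and C = P·diag(2, 1)·P⁻¹.
Then C^4 = P·diag(16, 1)·P⁻¹ = [[-32, -1], [-16, -1]] · [[-1, 1], [1, -2]] = [[31, -30], [15, -14]].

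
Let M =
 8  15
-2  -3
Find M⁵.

tr M = 5 and det M = 6, so the characteristic polynomial is λ² − (5)λ + (6) with roots 3 and 2.
Eigenvectors give P = [[-3, -5], [1, 2]] with P⁻¹ = [[-2, -5], [1, 3]], and M = P·diag(3, 2)·P⁻¹.
Then M⁵ = P·diag(243, 32)·P⁻¹ = [[-729, -160], [243, 64]] · [[-2, -5], [1, 3]] = [[1298, 3165], [-422, -1023]].

[[1298, 3165], [-422, -1023]]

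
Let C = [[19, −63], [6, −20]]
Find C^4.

tr C = −1 and det C = −2, so the characteristic polynomial is λ² − (−1)λ + (−2) with roots 1 and −2.
Eigenvectors give P = [[7, 3], [2, 1]] with P⁻¹ = [[1, −3], [−2, 7]], and C = P·diag(1, −2)·P⁻¹.
Then C^4 = P·diag(1, 16)·P⁻¹ = [[7, 48], [2, 16]] · [[1, −3], [−2, 7]] = [[−89, 315], [−30, 106]].

[[−89, 315], [−30, 106]]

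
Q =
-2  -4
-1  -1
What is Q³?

[[-28, -44], [-11, -17]]

Q² = [[8, 12], [3, 5]]
Q³ = [[-28, -44], [-11, -17]]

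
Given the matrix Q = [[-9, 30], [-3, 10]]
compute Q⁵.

Q² = Q (a projection; rank 1, trace 1), so Q⁵ = Q.

[[-9, 30], [-3, 10]]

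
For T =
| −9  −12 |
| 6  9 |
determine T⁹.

[[−59049, −78732], [39366, 59049]]

tr T = 0 and det T = −9, so the characteristic polynomial is λ² − (0)λ + (−9) with roots −3 and 3.
Eigenvectors give P = [[2, −1], [−1, 1]] with P⁻¹ = [[1, 1], [1, 2]], and T = P·diag(−3, 3)·P⁻¹.
Then T⁹ = P·diag(−19683, 19683)·P⁻¹ = [[−39366, −19683], [19683, 19683]] · [[1, 1], [1, 2]] = [[−59049, −78732], [39366, 59049]].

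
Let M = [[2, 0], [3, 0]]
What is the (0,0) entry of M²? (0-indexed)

4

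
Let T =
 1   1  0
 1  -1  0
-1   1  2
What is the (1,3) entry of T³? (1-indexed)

T² = [[2, 0, 0], [0, 2, 0], [-2, 0, 4]]
T³ = [[2, 2, 0], [2, -2, 0], [-6, 2, 8]]

0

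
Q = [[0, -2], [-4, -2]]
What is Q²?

[[8, 4], [8, 12]]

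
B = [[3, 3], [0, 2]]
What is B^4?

[[81, 195], [0, 16]]

B^2 = [[9, 15], [0, 4]]
B^3 = [[27, 57], [0, 8]]
B^4 = [[81, 195], [0, 16]]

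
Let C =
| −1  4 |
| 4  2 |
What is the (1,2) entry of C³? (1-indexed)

76

C² = [[17, 4], [4, 20]]
C³ = [[−1, 76], [76, 56]]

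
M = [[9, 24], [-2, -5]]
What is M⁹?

tr M = 4 and det M = 3, so the characteristic polynomial is λ² − (4)λ + (3) with roots 3 and 1.
Eigenvectors give P = [[-4, -3], [1, 1]] with P⁻¹ = [[-1, -3], [1, 4]], and M = P·diag(3, 1)·P⁻¹.
Then M⁹ = P·diag(19683, 1)·P⁻¹ = [[-78732, -3], [19683, 1]] · [[-1, -3], [1, 4]] = [[78729, 236184], [-19682, -59045]].

[[78729, 236184], [-19682, -59045]]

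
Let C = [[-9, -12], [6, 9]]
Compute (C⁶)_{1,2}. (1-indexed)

tr C = 0 and det C = -9, so the characteristic polynomial is λ² − (0)λ + (-9) with roots -3 and 3.
Eigenvectors give P = [[-2, -1], [1, 1]] with P⁻¹ = [[-1, -1], [1, 2]], and C = P·diag(-3, 3)·P⁻¹.
Then C⁶ = P·diag(729, 729)·P⁻¹ = [[-1458, -729], [729, 729]] · [[-1, -1], [1, 2]] = [[729, 0], [0, 729]].

0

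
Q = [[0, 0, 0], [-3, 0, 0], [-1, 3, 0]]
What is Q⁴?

[[0, 0, 0], [0, 0, 0], [0, 0, 0]]

Q is strictly triangular, hence nilpotent: Q³ = 0, so Q⁴ = 0.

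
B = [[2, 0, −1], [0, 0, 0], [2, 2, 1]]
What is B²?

[[2, −2, −3], [0, 0, 0], [6, 2, −1]]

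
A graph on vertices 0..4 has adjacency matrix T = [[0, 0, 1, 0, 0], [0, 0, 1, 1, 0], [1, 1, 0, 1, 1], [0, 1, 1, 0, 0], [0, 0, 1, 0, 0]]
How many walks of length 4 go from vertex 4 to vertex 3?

5

The number of length-4 walks from vertex 4 to vertex 3 is entry (4,3) of T⁴, where T is the adjacency matrix.
T² = [[1, 1, 0, 1, 1], [1, 2, 1, 1, 1], [0, 1, 4, 1, 0], [1, 1, 1, 2, 1], [1, 1, 0, 1, 1]]
T³ = [[0, 1, 4, 1, 0], [1, 2, 5, 3, 1], [4, 5, 2, 5, 4], [1, 3, 5, 2, 1], [0, 1, 4, 1, 0]]
T⁴ = [[4, 5, 2, 5, 4], [5, 8, 7, 7, 5], [2, 7, 18, 7, 2], [5, 7, 7, 8, 5], [4, 5, 2, 5, 4]]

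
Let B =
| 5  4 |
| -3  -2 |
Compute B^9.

tr B = 3 and det B = 2, so the characteristic polynomial is λ² − (3)λ + (2) with roots 1 and 2.
Eigenvectors give P = [[-1, 4], [1, -3]] with P⁻¹ = [[3, 4], [1, 1]], and B = P·diag(1, 2)·P⁻¹.
Then B^9 = P·diag(1, 512)·P⁻¹ = [[-1, 2048], [1, -1536]] · [[3, 4], [1, 1]] = [[2045, 2044], [-1533, -1532]].

[[2045, 2044], [-1533, -1532]]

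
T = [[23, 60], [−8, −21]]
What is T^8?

[[39361, 98400], [−13120, −32799]]

tr T = 2 and det T = −3, so the characteristic polynomial is λ² − (2)λ + (−3) with roots 3 and −1.
Eigenvectors give P = [[3, −5], [−1, 2]] with P⁻¹ = [[2, 5], [1, 3]], and T = P·diag(3, −1)·P⁻¹.
Then T^8 = P·diag(6561, 1)·P⁻¹ = [[19683, −5], [−6561, 2]] · [[2, 5], [1, 3]] = [[39361, 98400], [−13120, −32799]].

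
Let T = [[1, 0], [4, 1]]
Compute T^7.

T = I + N where N = [[0, 0], [4, 0]] is strictly lower-triangular, so N^2 = 0.
(I + N)^7 = I + 7·N = [[1, 0], [28, 1]].

[[1, 0], [28, 1]]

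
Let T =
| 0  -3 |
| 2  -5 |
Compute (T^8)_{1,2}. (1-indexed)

18915

tr T = -5 and det T = 6, so the characteristic polynomial is λ² − (-5)λ + (6) with roots -2 and -3.
Eigenvectors give P = [[3, -1], [2, -1]] with P⁻¹ = [[1, -1], [2, -3]], and T = P·diag(-2, -3)·P⁻¹.
Then T^8 = P·diag(256, 6561)·P⁻¹ = [[768, -6561], [512, -6561]] · [[1, -1], [2, -3]] = [[-12354, 18915], [-12610, 19171]].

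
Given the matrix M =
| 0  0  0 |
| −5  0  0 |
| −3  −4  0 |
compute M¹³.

M is strictly triangular, hence nilpotent: M³ = 0, so M¹³ = 0.

[[0, 0, 0], [0, 0, 0], [0, 0, 0]]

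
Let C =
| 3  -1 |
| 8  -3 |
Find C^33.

C² = I (check: tr C = 0 and det C = -1), so C^33 = C since 33 is odd.

[[3, -1], [8, -3]]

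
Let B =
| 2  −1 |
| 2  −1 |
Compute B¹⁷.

B² = B (a projection; rank 1, trace 1), so B¹⁷ = B.

[[2, −1], [2, −1]]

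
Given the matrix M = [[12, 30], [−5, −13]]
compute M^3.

[[78, 210], [−35, −97]]

tr M = −1 and det M = −6, so the characteristic polynomial is λ² − (−1)λ + (−6) with roots 2 and −3.
Eigenvectors give P = [[−3, 2], [1, −1]] with P⁻¹ = [[−1, −2], [−1, −3]], and M = P·diag(2, −3)·P⁻¹.
Then M^3 = P·diag(8, −27)·P⁻¹ = [[−24, −54], [8, 27]] · [[−1, −2], [−1, −3]] = [[78, 210], [−35, −97]].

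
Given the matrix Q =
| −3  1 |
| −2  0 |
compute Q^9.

tr Q = −3 and det Q = 2, so the characteristic polynomial is λ² − (−3)λ + (2) with roots −1 and −2.
Eigenvectors give P = [[1, 1], [2, 1]] with P⁻¹ = [[−1, 1], [2, −1]], and Q = P·diag(−1, −2)·P⁻¹.
Then Q^9 = P·diag(−1, −512)·P⁻¹ = [[−1, −512], [−2, −512]] · [[−1, 1], [2, −1]] = [[−1023, 511], [−1022, 510]].

[[−1023, 511], [−1022, 510]]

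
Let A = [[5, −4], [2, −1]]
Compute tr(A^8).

6562

tr A = 4 and det A = 3, so the characteristic polynomial is λ² − (4)λ + (3) with roots 1 and 3.
Eigenvectors give P = [[1, −2], [1, −1]] with P⁻¹ = [[−1, 2], [−1, 1]], and A = P·diag(1, 3)·P⁻¹.
Then A^8 = P·diag(1, 6561)·P⁻¹ = [[1, −13122], [1, −6561]] · [[−1, 2], [−1, 1]] = [[13121, −13120], [6560, −6559]].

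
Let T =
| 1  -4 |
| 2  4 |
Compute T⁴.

T² = [[-7, -20], [10, 8]]
T³ = [[-47, -52], [26, -8]]
T⁴ = [[-151, -20], [10, -136]]

[[-151, -20], [10, -136]]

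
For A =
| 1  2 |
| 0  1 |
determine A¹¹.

A = I + N where N = [[0, 2], [0, 0]] is strictly upper-triangular, so N² = 0.
(I + N)¹¹ = I + 11·N = [[1, 22], [0, 1]].

[[1, 22], [0, 1]]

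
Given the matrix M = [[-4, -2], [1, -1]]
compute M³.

[[-46, -38], [19, 11]]

tr M = -5 and det M = 6, so the characteristic polynomial is λ² − (-5)λ + (6) with roots -3 and -2.
Eigenvectors give P = [[2, -1], [-1, 1]] with P⁻¹ = [[1, 1], [1, 2]], and M = P·diag(-3, -2)·P⁻¹.
Then M³ = P·diag(-27, -8)·P⁻¹ = [[-54, 8], [27, -8]] · [[1, 1], [1, 2]] = [[-46, -38], [19, 11]].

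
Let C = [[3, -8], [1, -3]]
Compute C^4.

[[1, 0], [0, 1]]

C² = I (check: tr C = 0 and det C = -1), so C^4 = I since 4 is even.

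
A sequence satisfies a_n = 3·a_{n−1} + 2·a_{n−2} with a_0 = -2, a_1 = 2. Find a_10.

With companion matrix Q = [[3, 2], [1, 0]], [a_n, a_{n−1}]ᵀ = Q·[a_{n−1}, a_{n−2}]ᵀ, so [a_10, a_9]ᵀ = Q^9·[a_1, a_0]ᵀ.
Q^9 = [[79647, 44726], [22363, 12558]], giving [a_10, a_9]ᵀ = [[69842], [19610]].

69842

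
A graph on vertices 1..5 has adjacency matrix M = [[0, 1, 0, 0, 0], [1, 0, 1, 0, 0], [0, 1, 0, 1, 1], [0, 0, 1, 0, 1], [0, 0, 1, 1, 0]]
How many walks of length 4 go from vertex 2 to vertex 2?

6

The number of length-4 walks from vertex 2 to vertex 2 is entry (2,2) of M^4, where M is the adjacency matrix.
M^2 = [[1, 0, 1, 0, 0], [0, 2, 0, 1, 1], [1, 0, 3, 1, 1], [0, 1, 1, 2, 1], [0, 1, 1, 1, 2]]
M^3 = [[0, 2, 0, 1, 1], [2, 0, 4, 1, 1], [0, 4, 2, 4, 4], [1, 1, 4, 2, 3], [1, 1, 4, 3, 2]]
M^4 = [[2, 0, 4, 1, 1], [0, 6, 2, 5, 5], [4, 2, 12, 6, 6], [1, 5, 6, 7, 6], [1, 5, 6, 6, 7]]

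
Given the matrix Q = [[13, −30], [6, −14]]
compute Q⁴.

[[−59, 150], [−30, 76]]

tr Q = −1 and det Q = −2, so the characteristic polynomial is λ² − (−1)λ + (−2) with roots −2 and 1.
Eigenvectors give P = [[2, 5], [1, 2]] with P⁻¹ = [[−2, 5], [1, −2]], and Q = P·diag(−2, 1)·P⁻¹.
Then Q⁴ = P·diag(16, 1)·P⁻¹ = [[32, 5], [16, 2]] · [[−2, 5], [1, −2]] = [[−59, 150], [−30, 76]].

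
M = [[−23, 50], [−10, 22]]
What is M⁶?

tr M = −1 and det M = −6, so the characteristic polynomial is λ² − (−1)λ + (−6) with roots 2 and −3.
Eigenvectors give P = [[−2, −5], [−1, −2]] with P⁻¹ = [[2, −5], [−1, 2]], and M = P·diag(2, −3)·P⁻¹.
Then M⁶ = P·diag(64, 729)·P⁻¹ = [[−128, −3645], [−64, −1458]] · [[2, −5], [−1, 2]] = [[3389, −6650], [1330, −2596]].

[[3389, −6650], [1330, −2596]]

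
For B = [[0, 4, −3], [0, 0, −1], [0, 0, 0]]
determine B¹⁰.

B is strictly triangular, hence nilpotent: B³ = 0, so B¹⁰ = 0.

[[0, 0, 0], [0, 0, 0], [0, 0, 0]]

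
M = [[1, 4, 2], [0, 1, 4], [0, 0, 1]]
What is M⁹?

[[1, 36, 594], [0, 1, 36], [0, 0, 1]]

M = I + N where N = [[0, 4, 2], [0, 0, 4], [0, 0, 0]] is strictly upper-triangular, so N³ = 0.
(I + N)⁹ = I + 9·N + 36·N² = [[1, 36, 594], [0, 1, 36], [0, 0, 1]].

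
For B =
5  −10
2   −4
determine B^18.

B² = B (a projection; rank 1, trace 1), so B^18 = B.

[[5, −10], [2, −4]]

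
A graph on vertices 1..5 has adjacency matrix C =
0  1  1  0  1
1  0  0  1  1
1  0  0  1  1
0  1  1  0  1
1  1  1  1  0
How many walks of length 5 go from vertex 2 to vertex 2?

The number of length-5 walks from vertex 2 to vertex 2 is entry (2,2) of C^5, where C is the adjacency matrix.
C^2 = [[3, 1, 1, 3, 2], [1, 3, 3, 1, 2], [1, 3, 3, 1, 2], [3, 1, 1, 3, 2], [2, 2, 2, 2, 4]]
C^3 = [[4, 8, 8, 4, 8], [8, 4, 4, 8, 8], [8, 4, 4, 8, 8], [4, 8, 8, 4, 8], [8, 8, 8, 8, 8]]
C^4 = [[24, 16, 16, 24, 24], [16, 24, 24, 16, 24], [16, 24, 24, 16, 24], [24, 16, 16, 24, 24], [24, 24, 24, 24, 32]]
C^5 = [[56, 72, 72, 56, 80], [72, 56, 56, 72, 80], [72, 56, 56, 72, 80], [56, 72, 72, 56, 80], [80, 80, 80, 80, 96]]

56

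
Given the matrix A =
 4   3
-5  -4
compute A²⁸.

A² = I (check: tr A = 0 and det A = -1), so A²⁸ = I since 28 is even.

[[1, 0], [0, 1]]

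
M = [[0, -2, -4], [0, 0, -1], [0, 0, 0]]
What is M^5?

M is strictly triangular, hence nilpotent: M^3 = 0, so M^5 = 0.

[[0, 0, 0], [0, 0, 0], [0, 0, 0]]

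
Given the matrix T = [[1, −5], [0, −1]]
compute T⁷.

[[1, −5], [0, −1]]

T² = I (check: tr T = 0 and det T = −1), so T⁷ = T since 7 is odd.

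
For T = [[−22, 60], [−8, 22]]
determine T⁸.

[[256, 0], [0, 256]]

tr T = 0 and det T = −4, so the characteristic polynomial is λ² − (0)λ + (−4) with roots −2 and 2.
Eigenvectors give P = [[3, −5], [1, −2]] with P⁻¹ = [[2, −5], [1, −3]], and T = P·diag(−2, 2)·P⁻¹.
Then T⁸ = P·diag(256, 256)·P⁻¹ = [[768, −1280], [256, −512]] · [[2, −5], [1, −3]] = [[256, 0], [0, 256]].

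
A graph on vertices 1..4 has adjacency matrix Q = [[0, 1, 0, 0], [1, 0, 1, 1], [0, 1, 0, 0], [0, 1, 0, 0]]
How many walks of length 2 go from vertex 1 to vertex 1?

1

The number of length-2 walks from vertex 1 to vertex 1 is entry (1,1) of Q², where Q is the adjacency matrix.
Q² = [[1, 0, 1, 1], [0, 3, 0, 0], [1, 0, 1, 1], [1, 0, 1, 1]]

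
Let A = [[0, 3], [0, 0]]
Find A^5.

[[0, 0], [0, 0]]

A is strictly triangular, hence nilpotent: A^2 = 0, so A^5 = 0.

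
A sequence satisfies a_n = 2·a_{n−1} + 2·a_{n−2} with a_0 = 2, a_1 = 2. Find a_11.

With companion matrix Q = [[2, 2], [1, 0]], [a_n, a_{n−1}]ᵀ = Q·[a_{n−1}, a_{n−2}]ᵀ, so [a_11, a_10]ᵀ = Q¹⁰·[a_1, a_0]ᵀ.
Q¹⁰ = [[18272, 13376], [6688, 4896]], giving [a_11, a_10]ᵀ = [[63296], [23168]].

63296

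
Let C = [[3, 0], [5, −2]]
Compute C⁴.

[[81, 0], [65, 16]]

tr C = 1 and det C = −6, so the characteristic polynomial is λ² − (1)λ + (−6) with roots −2 and 3.
Eigenvectors give P = [[0, 1], [−1, 1]] with P⁻¹ = [[1, −1], [1, 0]], and C = P·diag(−2, 3)·P⁻¹.
Then C⁴ = P·diag(16, 81)·P⁻¹ = [[0, 81], [−16, 81]] · [[1, −1], [1, 0]] = [[81, 0], [65, 16]].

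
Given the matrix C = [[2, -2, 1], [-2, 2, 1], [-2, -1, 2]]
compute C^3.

[[26, -32, 1], [-38, 32, 1], [-14, 11, -4]]

C^2 = [[6, -9, 2], [-10, 7, 2], [-6, 0, 1]]
C^3 = [[26, -32, 1], [-38, 32, 1], [-14, 11, -4]]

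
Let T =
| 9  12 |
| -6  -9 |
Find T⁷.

[[6561, 8748], [-4374, -6561]]

tr T = 0 and det T = -9, so the characteristic polynomial is λ² − (0)λ + (-9) with roots -3 and 3.
Eigenvectors give P = [[-1, 2], [1, -1]] with P⁻¹ = [[1, 2], [1, 1]], and T = P·diag(-3, 3)·P⁻¹.
Then T⁷ = P·diag(-2187, 2187)·P⁻¹ = [[2187, 4374], [-2187, -2187]] · [[1, 2], [1, 1]] = [[6561, 8748], [-4374, -6561]].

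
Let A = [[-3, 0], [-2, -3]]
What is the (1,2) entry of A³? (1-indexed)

0

A² = [[9, 0], [12, 9]]
A³ = [[-27, 0], [-54, -27]]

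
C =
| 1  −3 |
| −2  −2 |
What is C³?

C² = [[7, 3], [2, 10]]
C³ = [[1, −27], [−18, −26]]

[[1, −27], [−18, −26]]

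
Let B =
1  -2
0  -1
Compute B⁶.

B² = I (check: tr B = 0 and det B = -1), so B⁶ = I since 6 is even.

[[1, 0], [0, 1]]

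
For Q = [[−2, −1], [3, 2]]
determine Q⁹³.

[[−2, −1], [3, 2]]

Q² = I (check: tr Q = 0 and det Q = −1), so Q⁹³ = Q since 93 is odd.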